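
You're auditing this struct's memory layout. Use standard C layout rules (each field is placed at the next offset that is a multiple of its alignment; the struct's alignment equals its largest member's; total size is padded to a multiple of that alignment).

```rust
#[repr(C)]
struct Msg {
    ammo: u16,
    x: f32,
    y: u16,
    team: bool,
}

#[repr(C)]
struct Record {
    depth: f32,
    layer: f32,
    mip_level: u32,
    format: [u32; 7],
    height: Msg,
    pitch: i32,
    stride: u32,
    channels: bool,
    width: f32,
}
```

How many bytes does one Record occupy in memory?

Msg: 0..2  ammo  (2B, 2-aligned); 2..4  -- padding (2B); 4..8  x  (4B, 4-aligned); 8..10  y  (2B, 2-aligned); 10..11  team  (1B, 1-aligned); 11..12  -- tail padding (1B); sizeof = 12, alignof = 4
0..4  depth  (4B, 4-aligned)
4..8  layer  (4B, 4-aligned)
8..12  mip_level  (4B, 4-aligned)
12..40  format  (28B, 4-aligned)
40..52  height  (12B, 4-aligned)
52..56  pitch  (4B, 4-aligned)
56..60  stride  (4B, 4-aligned)
60..61  channels  (1B, 1-aligned)
61..64  -- padding (3B)
64..68  width  (4B, 4-aligned)
sizeof = 68, alignof = 4

68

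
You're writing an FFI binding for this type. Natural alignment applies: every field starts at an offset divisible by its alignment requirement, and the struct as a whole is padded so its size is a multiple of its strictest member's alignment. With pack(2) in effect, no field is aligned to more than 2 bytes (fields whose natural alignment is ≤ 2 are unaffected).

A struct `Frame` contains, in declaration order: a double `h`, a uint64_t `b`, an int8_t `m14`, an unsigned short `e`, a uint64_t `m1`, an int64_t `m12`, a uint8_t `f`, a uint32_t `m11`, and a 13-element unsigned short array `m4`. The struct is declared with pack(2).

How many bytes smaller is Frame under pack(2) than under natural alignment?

natural layout:
  h at 0 (size 8, align 8) → ends 8
  b at 8 (size 8, align 8) → ends 16
  m14 at 16 (size 1, align 1) → ends 17
  pad 1 to align 2 for e
  e at 18 (size 2, align 2) → ends 20
  pad 4 to align 8 for m1
  m1 at 24 (size 8, align 8) → ends 32
  m12 at 32 (size 8, align 8) → ends 40
  f at 40 (size 1, align 1) → ends 41
  pad 3 to align 4 for m11
  m11 at 44 (size 4, align 4) → ends 48
  m4 at 48 (size 26, align 2) → ends 74
  tail pad 6 to reach multiple of 8
  total 80 bytes, alignment 8
packed(2) layout:
  h at 0 (size 8, align 2) → ends 8
  b at 8 (size 8, align 2) → ends 16
  m14 at 16 (size 1, align 1) → ends 17
  pad 1 to align 2 for e
  e at 18 (size 2, align 2) → ends 20
  m1 at 20 (size 8, align 2) → ends 28
  m12 at 28 (size 8, align 2) → ends 36
  f at 36 (size 1, align 1) → ends 37
  pad 1 to align 2 for m11
  m11 at 38 (size 4, align 2) → ends 42
  m4 at 42 (size 26, align 2) → ends 68
  total 68 bytes, alignment 2
80 − 68 = 12

12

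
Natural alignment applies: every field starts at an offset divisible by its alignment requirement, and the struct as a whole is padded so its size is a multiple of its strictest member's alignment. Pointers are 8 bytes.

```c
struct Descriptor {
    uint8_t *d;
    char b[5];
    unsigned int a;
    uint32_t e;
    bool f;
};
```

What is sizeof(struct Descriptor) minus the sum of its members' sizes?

10

@0: d [8B, align 8] → 8
@8: b [5B, align 1] → 13
+3 pad (align 4)
@16: a [4B, align 4] → 20
@20: e [4B, align 4] → 24
@24: f [1B, align 1] → 25
+7 tail pad (align 8)
size 32, align 8
data bytes 22, size 32 → padding 10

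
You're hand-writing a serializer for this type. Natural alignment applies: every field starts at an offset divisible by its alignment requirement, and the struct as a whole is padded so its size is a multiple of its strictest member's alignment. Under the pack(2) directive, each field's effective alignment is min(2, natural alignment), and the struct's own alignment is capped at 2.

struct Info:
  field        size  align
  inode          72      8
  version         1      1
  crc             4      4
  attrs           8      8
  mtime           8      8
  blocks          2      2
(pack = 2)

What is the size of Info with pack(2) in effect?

96

inode at 0 (size 72, align 2) → ends 72
version at 72 (size 1, align 1) → ends 73
pad 1 to align 2 for crc
crc at 74 (size 4, align 2) → ends 78
attrs at 78 (size 8, align 2) → ends 86
mtime at 86 (size 8, align 2) → ends 94
blocks at 94 (size 2, align 2) → ends 96
total 96 bytes, alignment 2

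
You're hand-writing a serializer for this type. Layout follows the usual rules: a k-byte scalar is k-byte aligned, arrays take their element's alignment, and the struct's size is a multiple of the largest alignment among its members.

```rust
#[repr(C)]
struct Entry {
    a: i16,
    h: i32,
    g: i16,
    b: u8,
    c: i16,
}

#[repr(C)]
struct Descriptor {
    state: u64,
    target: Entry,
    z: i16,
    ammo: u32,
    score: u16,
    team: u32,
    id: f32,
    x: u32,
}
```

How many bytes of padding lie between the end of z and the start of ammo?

Entry: a at 0 (size 2, align 2) → ends 2; pad 2 to align 4 for h; h at 4 (size 4, align 4) → ends 8; g at 8 (size 2, align 2) → ends 10; b at 10 (size 1, align 1) → ends 11; pad 1 to align 2 for c; c at 12 (size 2, align 2) → ends 14; tail pad 2 to reach multiple of 4; total 16 bytes, alignment 4
state at 0 (size 8, align 8) → ends 8
target at 8 (size 16, align 4) → ends 24
z at 24 (size 2, align 2) → ends 26
pad 2 to align 4 for ammo
ammo at 28 (size 4, align 4) → ends 32

2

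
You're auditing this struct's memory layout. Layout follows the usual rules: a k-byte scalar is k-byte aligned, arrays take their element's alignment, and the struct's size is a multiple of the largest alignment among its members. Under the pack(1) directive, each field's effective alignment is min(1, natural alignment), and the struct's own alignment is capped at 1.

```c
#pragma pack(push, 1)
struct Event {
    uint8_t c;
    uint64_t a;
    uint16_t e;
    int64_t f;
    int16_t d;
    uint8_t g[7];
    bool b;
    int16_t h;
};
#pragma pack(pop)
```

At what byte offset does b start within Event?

28

@0: c [1B, align 1] → 1
@1: a [8B, align 1] → 9
@9: e [2B, align 1] → 11
@11: f [8B, align 1] → 19
@19: d [2B, align 1] → 21
@21: g [7B, align 1] → 28
@28: b [1B, align 1] → 29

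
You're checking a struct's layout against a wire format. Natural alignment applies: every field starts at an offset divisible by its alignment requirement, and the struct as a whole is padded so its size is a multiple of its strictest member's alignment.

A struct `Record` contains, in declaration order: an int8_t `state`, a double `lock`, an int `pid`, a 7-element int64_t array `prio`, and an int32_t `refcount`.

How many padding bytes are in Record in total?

@0: state [1B, align 1] → 1
+7 pad (align 8)
@8: lock [8B, align 8] → 16
@16: pid [4B, align 4] → 20
+4 pad (align 8)
@24: prio [56B, align 8] → 80
@80: refcount [4B, align 4] → 84
+4 tail pad (align 8)
size 88, align 8
data bytes 73, size 88 → padding 15

15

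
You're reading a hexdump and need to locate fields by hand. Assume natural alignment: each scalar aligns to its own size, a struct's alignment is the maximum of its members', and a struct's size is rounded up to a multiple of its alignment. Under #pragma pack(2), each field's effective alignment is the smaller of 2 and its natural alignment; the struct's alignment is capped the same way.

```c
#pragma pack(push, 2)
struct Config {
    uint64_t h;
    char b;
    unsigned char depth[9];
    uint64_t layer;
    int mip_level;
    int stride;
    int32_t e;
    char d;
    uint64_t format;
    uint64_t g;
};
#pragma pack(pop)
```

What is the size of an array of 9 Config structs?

504

@0: h [8B, align 2] → 8
@8: b [1B, align 1] → 9
@9: depth [9B, align 1] → 18
@18: layer [8B, align 2] → 26
@26: mip_level [4B, align 2] → 30
@30: stride [4B, align 2] → 34
@34: e [4B, align 2] → 38
@38: d [1B, align 1] → 39
+1 pad (align 2)
@40: format [8B, align 2] → 48
@48: g [8B, align 2] → 56
size 56, align 2
array of 9: 9 × 56 = 504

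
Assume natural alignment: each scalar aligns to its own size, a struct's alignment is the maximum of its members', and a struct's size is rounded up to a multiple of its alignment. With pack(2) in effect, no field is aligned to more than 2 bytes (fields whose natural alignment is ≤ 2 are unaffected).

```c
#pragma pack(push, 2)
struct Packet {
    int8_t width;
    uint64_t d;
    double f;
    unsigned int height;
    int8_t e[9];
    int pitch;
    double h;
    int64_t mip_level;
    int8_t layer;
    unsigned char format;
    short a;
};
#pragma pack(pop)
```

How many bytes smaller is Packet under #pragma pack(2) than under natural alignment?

16

natural layout:
  width at 0 (size 1, align 1) → ends 1
  pad 7 to align 8 for d
  d at 8 (size 8, align 8) → ends 16
  f at 16 (size 8, align 8) → ends 24
  height at 24 (size 4, align 4) → ends 28
  e at 28 (size 9, align 1) → ends 37
  pad 3 to align 4 for pitch
  pitch at 40 (size 4, align 4) → ends 44
  pad 4 to align 8 for h
  h at 48 (size 8, align 8) → ends 56
  mip_level at 56 (size 8, align 8) → ends 64
  layer at 64 (size 1, align 1) → ends 65
  format at 65 (size 1, align 1) → ends 66
  a at 66 (size 2, align 2) → ends 68
  tail pad 4 to reach multiple of 8
  total 72 bytes, alignment 8
packed(2) layout:
  width at 0 (size 1, align 1) → ends 1
  pad 1 to align 2 for d
  d at 2 (size 8, align 2) → ends 10
  f at 10 (size 8, align 2) → ends 18
  height at 18 (size 4, align 2) → ends 22
  e at 22 (size 9, align 1) → ends 31
  pad 1 to align 2 for pitch
  pitch at 32 (size 4, align 2) → ends 36
  h at 36 (size 8, align 2) → ends 44
  mip_level at 44 (size 8, align 2) → ends 52
  layer at 52 (size 1, align 1) → ends 53
  format at 53 (size 1, align 1) → ends 54
  a at 54 (size 2, align 2) → ends 56
  total 56 bytes, alignment 2
72 − 56 = 16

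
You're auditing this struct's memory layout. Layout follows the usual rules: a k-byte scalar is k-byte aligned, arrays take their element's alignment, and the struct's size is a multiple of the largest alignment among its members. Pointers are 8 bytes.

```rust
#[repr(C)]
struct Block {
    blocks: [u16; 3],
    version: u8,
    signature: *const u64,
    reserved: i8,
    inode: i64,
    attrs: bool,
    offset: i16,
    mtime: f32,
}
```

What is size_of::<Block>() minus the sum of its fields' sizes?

9

0..6  blocks  (6B, 2-aligned)
6..7  version  (1B, 1-aligned)
7..8  -- padding (1B)
8..16  signature  (8B, 8-aligned)
16..17  reserved  (1B, 1-aligned)
17..24  -- padding (7B)
24..32  inode  (8B, 8-aligned)
32..33  attrs  (1B, 1-aligned)
33..34  -- padding (1B)
34..36  offset  (2B, 2-aligned)
36..40  mtime  (4B, 4-aligned)
sizeof = 40, alignof = 8
data bytes 31, size 40 → padding 9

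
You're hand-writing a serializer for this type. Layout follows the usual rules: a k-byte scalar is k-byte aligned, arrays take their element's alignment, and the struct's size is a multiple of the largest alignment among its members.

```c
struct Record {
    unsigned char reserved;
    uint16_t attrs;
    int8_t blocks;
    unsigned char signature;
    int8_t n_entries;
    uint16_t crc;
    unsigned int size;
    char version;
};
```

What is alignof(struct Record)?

member alignments: reserved=1, attrs=2, blocks=1, signature=1, n_entries=1, crc=2, size=4, version=1
max = 4

4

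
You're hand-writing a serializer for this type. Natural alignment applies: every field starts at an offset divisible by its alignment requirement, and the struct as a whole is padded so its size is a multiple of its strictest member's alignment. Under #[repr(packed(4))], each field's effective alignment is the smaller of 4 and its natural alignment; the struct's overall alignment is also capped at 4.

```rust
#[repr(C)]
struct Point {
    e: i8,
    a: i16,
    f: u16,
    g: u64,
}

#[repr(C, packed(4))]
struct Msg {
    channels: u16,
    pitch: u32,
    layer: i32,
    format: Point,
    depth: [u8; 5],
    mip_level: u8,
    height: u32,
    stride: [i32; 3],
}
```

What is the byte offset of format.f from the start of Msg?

Point: e at 0 (size 1, align 1) → ends 1; pad 1 to align 2 for a; a at 2 (size 2, align 2) → ends 4; f at 4 (size 2, align 2) → ends 6; pad 2 to align 8 for g; g at 8 (size 8, align 8) → ends 16; total 16 bytes, alignment 8
channels at 0 (size 2, align 2) → ends 2
pad 2 to align 4 for pitch
pitch at 4 (size 4, align 4) → ends 8
layer at 8 (size 4, align 4) → ends 12
format at 12 (size 16, align 4) → ends 28
within Point: f at 4
12 + 4 = 16

16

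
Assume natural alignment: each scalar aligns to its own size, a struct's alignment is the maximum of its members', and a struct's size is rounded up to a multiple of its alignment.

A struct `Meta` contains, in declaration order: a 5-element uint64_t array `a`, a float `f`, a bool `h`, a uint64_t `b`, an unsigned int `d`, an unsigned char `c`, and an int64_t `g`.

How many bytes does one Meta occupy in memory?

0..40  a  (40B, 8-aligned)
40..44  f  (4B, 4-aligned)
44..45  h  (1B, 1-aligned)
45..48  -- padding (3B)
48..56  b  (8B, 8-aligned)
56..60  d  (4B, 4-aligned)
60..61  c  (1B, 1-aligned)
61..64  -- padding (3B)
64..72  g  (8B, 8-aligned)
sizeof = 72, alignof = 8

72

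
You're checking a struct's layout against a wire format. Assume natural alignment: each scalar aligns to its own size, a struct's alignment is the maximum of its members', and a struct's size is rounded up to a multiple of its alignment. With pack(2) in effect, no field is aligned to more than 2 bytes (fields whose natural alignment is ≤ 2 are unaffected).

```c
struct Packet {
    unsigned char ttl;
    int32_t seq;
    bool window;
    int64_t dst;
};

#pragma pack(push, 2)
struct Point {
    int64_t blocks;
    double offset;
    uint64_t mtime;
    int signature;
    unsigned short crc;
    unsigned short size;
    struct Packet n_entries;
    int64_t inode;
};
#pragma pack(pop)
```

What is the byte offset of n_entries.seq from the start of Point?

36

Packet: 0..1  ttl  (1B, 1-aligned); 1..4  -- padding (3B); 4..8  seq  (4B, 4-aligned); 8..9  window  (1B, 1-aligned); 9..16  -- padding (7B); 16..24  dst  (8B, 8-aligned); sizeof = 24, alignof = 8
0..8  blocks  (8B, 2-aligned)
8..16  offset  (8B, 2-aligned)
16..24  mtime  (8B, 2-aligned)
24..28  signature  (4B, 2-aligned)
28..30  crc  (2B, 2-aligned)
30..32  size  (2B, 2-aligned)
32..56  n_entries  (24B, 2-aligned)
within Packet: seq at 4
32 + 4 = 36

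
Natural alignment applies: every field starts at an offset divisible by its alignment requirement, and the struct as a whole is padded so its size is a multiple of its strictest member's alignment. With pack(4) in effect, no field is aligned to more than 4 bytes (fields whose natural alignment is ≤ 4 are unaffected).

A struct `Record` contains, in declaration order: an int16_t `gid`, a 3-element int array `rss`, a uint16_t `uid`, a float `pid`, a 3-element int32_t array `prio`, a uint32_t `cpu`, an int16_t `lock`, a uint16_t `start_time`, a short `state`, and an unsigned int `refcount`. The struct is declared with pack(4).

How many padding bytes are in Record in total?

6

@0: gid [2B, align 2] → 2
+2 pad (align 4)
@4: rss [12B, align 4] → 16
@16: uid [2B, align 2] → 18
+2 pad (align 4)
@20: pid [4B, align 4] → 24
@24: prio [12B, align 4] → 36
@36: cpu [4B, align 4] → 40
@40: lock [2B, align 2] → 42
@42: start_time [2B, align 2] → 44
@44: state [2B, align 2] → 46
+2 pad (align 4)
@48: refcount [4B, align 4] → 52
size 52, align 4
data bytes 46, size 52 → padding 6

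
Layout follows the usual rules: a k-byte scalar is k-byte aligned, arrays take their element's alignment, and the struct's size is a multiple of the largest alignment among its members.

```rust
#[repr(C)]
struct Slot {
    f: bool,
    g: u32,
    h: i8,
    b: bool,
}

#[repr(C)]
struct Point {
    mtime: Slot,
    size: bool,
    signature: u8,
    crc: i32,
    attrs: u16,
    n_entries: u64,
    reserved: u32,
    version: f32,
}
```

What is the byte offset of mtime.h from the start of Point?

Slot: 0..1  f  (1B, 1-aligned); 1..4  -- padding (3B); 4..8  g  (4B, 4-aligned); 8..9  h  (1B, 1-aligned); 9..10  b  (1B, 1-aligned); 10..12  -- tail padding (2B); sizeof = 12, alignof = 4
0..12  mtime  (12B, 4-aligned)
within Slot: h at 8
0 + 8 = 8

8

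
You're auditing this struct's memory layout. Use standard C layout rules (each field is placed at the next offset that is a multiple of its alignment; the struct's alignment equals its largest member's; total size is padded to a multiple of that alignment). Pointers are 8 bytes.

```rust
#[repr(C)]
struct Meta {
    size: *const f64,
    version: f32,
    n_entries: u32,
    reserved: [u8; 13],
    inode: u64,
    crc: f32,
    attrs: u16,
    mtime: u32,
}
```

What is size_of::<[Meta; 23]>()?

1288

0..8  size  (8B, 8-aligned)
8..12  version  (4B, 4-aligned)
12..16  n_entries  (4B, 4-aligned)
16..29  reserved  (13B, 1-aligned)
29..32  -- padding (3B)
32..40  inode  (8B, 8-aligned)
40..44  crc  (4B, 4-aligned)
44..46  attrs  (2B, 2-aligned)
46..48  -- padding (2B)
48..52  mtime  (4B, 4-aligned)
52..56  -- tail padding (4B)
sizeof = 56, alignof = 8
array of 23: 23 × 56 = 1288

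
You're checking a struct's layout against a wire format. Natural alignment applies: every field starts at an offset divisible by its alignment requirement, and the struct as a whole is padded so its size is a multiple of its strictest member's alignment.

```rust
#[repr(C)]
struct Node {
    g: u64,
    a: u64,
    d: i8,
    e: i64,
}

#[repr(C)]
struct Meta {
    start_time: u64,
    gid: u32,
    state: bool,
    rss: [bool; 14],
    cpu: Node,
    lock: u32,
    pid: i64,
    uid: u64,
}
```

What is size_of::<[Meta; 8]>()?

704

Node: @0: g [8B, align 8] → 8; @8: a [8B, align 8] → 16; @16: d [1B, align 1] → 17; +7 pad (align 8); @24: e [8B, align 8] → 32; size 32, align 8
@0: start_time [8B, align 8] → 8
@8: gid [4B, align 4] → 12
@12: state [1B, align 1] → 13
@13: rss [14B, align 1] → 27
+5 pad (align 8)
@32: cpu [32B, align 8] → 64
@64: lock [4B, align 4] → 68
+4 pad (align 8)
@72: pid [8B, align 8] → 80
@80: uid [8B, align 8] → 88
size 88, align 8
array of 8: 8 × 88 = 704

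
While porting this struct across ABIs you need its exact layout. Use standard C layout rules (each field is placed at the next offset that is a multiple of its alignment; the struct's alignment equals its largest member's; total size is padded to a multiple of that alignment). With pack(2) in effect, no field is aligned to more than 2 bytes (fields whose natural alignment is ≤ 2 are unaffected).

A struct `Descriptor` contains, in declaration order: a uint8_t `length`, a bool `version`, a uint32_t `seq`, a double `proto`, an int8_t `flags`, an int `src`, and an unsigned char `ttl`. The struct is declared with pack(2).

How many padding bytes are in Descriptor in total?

2

@0: length [1B, align 1] → 1
@1: version [1B, align 1] → 2
@2: seq [4B, align 2] → 6
@6: proto [8B, align 2] → 14
@14: flags [1B, align 1] → 15
+1 pad (align 2)
@16: src [4B, align 2] → 20
@20: ttl [1B, align 1] → 21
+1 tail pad (align 2)
size 22, align 2
data bytes 20, size 22 → padding 2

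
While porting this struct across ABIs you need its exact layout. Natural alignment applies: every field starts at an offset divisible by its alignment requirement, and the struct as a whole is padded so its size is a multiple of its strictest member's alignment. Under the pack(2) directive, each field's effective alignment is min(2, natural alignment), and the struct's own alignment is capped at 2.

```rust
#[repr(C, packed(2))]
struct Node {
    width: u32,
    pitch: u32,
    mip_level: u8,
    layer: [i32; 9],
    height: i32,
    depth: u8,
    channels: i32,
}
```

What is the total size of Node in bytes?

0..4  width  (4B, 2-aligned)
4..8  pitch  (4B, 2-aligned)
8..9  mip_level  (1B, 1-aligned)
9..10  -- padding (1B)
10..46  layer  (36B, 2-aligned)
46..50  height  (4B, 2-aligned)
50..51  depth  (1B, 1-aligned)
51..52  -- padding (1B)
52..56  channels  (4B, 2-aligned)
sizeof = 56, alignof = 2

56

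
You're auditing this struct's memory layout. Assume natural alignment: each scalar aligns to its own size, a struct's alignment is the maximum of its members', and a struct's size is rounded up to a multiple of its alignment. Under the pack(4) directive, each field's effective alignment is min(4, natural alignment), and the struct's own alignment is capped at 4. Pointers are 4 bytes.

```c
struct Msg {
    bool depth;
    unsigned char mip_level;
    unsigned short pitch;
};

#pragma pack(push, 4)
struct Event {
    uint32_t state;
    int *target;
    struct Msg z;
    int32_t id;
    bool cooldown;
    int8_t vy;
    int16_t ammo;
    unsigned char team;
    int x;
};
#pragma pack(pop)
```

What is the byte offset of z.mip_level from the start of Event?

Msg: @0: depth [1B, align 1] → 1; @1: mip_level [1B, align 1] → 2; @2: pitch [2B, align 2] → 4; size 4, align 2
@0: state [4B, align 4] → 4
@4: target [4B, align 4] → 8
@8: z [4B, align 2] → 12
within Msg: mip_level at 1
8 + 1 = 9

9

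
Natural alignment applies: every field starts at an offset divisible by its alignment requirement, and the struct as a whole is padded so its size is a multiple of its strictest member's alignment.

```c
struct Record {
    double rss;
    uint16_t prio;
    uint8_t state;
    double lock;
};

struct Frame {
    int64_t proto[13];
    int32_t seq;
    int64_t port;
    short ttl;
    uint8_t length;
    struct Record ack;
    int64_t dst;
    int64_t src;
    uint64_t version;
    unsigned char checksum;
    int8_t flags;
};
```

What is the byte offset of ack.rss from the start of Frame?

Record: rss at 0 (size 8, align 8) → ends 8; prio at 8 (size 2, align 2) → ends 10; state at 10 (size 1, align 1) → ends 11; pad 5 to align 8 for lock; lock at 16 (size 8, align 8) → ends 24; total 24 bytes, alignment 8
proto at 0 (size 104, align 8) → ends 104
seq at 104 (size 4, align 4) → ends 108
pad 4 to align 8 for port
port at 112 (size 8, align 8) → ends 120
ttl at 120 (size 2, align 2) → ends 122
length at 122 (size 1, align 1) → ends 123
pad 5 to align 8 for ack
ack at 128 (size 24, align 8) → ends 152
within Record: rss at 0
128 + 0 = 128

128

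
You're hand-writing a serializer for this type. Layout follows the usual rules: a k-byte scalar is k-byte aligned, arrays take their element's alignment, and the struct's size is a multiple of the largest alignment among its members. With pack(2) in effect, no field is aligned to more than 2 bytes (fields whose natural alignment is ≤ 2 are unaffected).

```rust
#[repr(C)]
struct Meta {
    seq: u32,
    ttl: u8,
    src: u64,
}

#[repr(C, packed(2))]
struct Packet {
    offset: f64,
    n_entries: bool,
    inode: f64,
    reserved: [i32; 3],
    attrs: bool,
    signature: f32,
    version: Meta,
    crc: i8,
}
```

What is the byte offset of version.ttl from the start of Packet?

40

Meta: seq at 0 (size 4, align 4) → ends 4; ttl at 4 (size 1, align 1) → ends 5; pad 3 to align 8 for src; src at 8 (size 8, align 8) → ends 16; total 16 bytes, alignment 8
offset at 0 (size 8, align 2) → ends 8
n_entries at 8 (size 1, align 1) → ends 9
pad 1 to align 2 for inode
inode at 10 (size 8, align 2) → ends 18
reserved at 18 (size 12, align 2) → ends 30
attrs at 30 (size 1, align 1) → ends 31
pad 1 to align 2 for signature
signature at 32 (size 4, align 2) → ends 36
version at 36 (size 16, align 2) → ends 52
within Meta: ttl at 4
36 + 4 = 40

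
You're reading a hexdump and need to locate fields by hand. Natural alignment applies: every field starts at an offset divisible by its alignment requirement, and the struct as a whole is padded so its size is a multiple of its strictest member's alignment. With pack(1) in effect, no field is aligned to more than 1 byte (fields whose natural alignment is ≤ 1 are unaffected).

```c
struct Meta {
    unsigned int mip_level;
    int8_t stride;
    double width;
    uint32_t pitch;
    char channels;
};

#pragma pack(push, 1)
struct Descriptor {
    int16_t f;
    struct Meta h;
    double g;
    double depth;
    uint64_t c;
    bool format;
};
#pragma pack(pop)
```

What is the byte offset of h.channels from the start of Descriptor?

22

Meta: mip_level at 0 (size 4, align 4) → ends 4; stride at 4 (size 1, align 1) → ends 5; pad 3 to align 8 for width; width at 8 (size 8, align 8) → ends 16; pitch at 16 (size 4, align 4) → ends 20; channels at 20 (size 1, align 1) → ends 21; tail pad 3 to reach multiple of 8; total 24 bytes, alignment 8
f at 0 (size 2, align 1) → ends 2
h at 2 (size 24, align 1) → ends 26
within Meta: channels at 20
2 + 20 = 22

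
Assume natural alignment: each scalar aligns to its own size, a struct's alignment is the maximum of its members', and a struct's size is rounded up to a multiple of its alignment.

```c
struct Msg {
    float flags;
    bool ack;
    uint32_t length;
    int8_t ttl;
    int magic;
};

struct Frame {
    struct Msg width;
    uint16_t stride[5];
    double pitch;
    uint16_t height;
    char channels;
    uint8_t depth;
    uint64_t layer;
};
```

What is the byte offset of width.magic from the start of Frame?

16

Msg: 0..4  flags  (4B, 4-aligned); 4..5  ack  (1B, 1-aligned); 5..8  -- padding (3B); 8..12  length  (4B, 4-aligned); 12..13  ttl  (1B, 1-aligned); 13..16  -- padding (3B); 16..20  magic  (4B, 4-aligned); sizeof = 20, alignof = 4
0..20  width  (20B, 4-aligned)
within Msg: magic at 16
0 + 16 = 16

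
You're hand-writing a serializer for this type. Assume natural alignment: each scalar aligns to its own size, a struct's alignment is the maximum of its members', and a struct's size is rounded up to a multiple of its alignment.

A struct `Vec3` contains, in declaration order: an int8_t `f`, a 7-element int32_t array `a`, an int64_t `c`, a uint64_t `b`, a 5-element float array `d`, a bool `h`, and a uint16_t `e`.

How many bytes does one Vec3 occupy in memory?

72 bytes

0..1  f  (1B, 1-aligned)
1..4  -- padding (3B)
4..32  a  (28B, 4-aligned)
32..40  c  (8B, 8-aligned)
40..48  b  (8B, 8-aligned)
48..68  d  (20B, 4-aligned)
68..69  h  (1B, 1-aligned)
69..70  -- padding (1B)
70..72  e  (2B, 2-aligned)
sizeof = 72, alignof = 8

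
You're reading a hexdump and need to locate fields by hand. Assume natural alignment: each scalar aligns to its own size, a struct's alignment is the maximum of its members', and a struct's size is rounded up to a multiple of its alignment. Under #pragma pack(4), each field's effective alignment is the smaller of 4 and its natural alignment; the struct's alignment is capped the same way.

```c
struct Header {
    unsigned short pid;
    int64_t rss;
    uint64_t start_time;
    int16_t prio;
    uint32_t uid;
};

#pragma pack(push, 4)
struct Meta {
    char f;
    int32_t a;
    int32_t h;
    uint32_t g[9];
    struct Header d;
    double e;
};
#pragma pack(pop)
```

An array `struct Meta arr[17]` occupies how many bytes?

1496

Header: 0..2  pid  (2B, 2-aligned); 2..8  -- padding (6B); 8..16  rss  (8B, 8-aligned); 16..24  start_time  (8B, 8-aligned); 24..26  prio  (2B, 2-aligned); 26..28  -- padding (2B); 28..32  uid  (4B, 4-aligned); sizeof = 32, alignof = 8
0..1  f  (1B, 1-aligned)
1..4  -- padding (3B)
4..8  a  (4B, 4-aligned)
8..12  h  (4B, 4-aligned)
12..48  g  (36B, 4-aligned)
48..80  d  (32B, 4-aligned)
80..88  e  (8B, 4-aligned)
sizeof = 88, alignof = 4
array of 17: 17 × 88 = 1496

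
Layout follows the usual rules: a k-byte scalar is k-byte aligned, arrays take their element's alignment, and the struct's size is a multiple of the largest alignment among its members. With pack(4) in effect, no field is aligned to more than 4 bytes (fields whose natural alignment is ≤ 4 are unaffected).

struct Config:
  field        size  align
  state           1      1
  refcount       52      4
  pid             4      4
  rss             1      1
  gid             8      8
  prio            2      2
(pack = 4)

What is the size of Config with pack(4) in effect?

0..1  state  (1B, 1-aligned)
1..4  -- padding (3B)
4..56  refcount  (52B, 4-aligned)
56..60  pid  (4B, 4-aligned)
60..61  rss  (1B, 1-aligned)
61..64  -- padding (3B)
64..72  gid  (8B, 4-aligned)
72..74  prio  (2B, 2-aligned)
74..76  -- tail padding (2B)
sizeof = 76, alignof = 4

76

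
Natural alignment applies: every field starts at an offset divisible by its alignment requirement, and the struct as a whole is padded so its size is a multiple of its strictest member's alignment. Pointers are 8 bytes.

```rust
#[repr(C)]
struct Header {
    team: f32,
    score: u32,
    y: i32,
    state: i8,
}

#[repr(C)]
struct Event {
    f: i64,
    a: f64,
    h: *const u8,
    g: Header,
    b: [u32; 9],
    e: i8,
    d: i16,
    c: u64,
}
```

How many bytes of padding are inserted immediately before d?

Header: @0: team [4B, align 4] → 4; @4: score [4B, align 4] → 8; @8: y [4B, align 4] → 12; @12: state [1B, align 1] → 13; +3 tail pad (align 4); size 16, align 4
@0: f [8B, align 8] → 8
@8: a [8B, align 8] → 16
@16: h [8B, align 8] → 24
@24: g [16B, align 4] → 40
@40: b [36B, align 4] → 76
@76: e [1B, align 1] → 77
+1 pad (align 2)
@78: d [2B, align 2] → 80

1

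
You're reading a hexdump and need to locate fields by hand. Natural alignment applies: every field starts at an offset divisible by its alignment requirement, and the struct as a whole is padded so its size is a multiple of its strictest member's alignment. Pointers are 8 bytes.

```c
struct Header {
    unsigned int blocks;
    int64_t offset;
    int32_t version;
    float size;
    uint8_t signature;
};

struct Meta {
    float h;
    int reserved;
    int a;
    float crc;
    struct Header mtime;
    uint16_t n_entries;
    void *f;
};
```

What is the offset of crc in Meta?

Header: @0: blocks [4B, align 4] → 4; +4 pad (align 8); @8: offset [8B, align 8] → 16; @16: version [4B, align 4] → 20; @20: size [4B, align 4] → 24; @24: signature [1B, align 1] → 25; +7 tail pad (align 8); size 32, align 8
@0: h [4B, align 4] → 4
@4: reserved [4B, align 4] → 8
@8: a [4B, align 4] → 12
@12: crc [4B, align 4] → 16

12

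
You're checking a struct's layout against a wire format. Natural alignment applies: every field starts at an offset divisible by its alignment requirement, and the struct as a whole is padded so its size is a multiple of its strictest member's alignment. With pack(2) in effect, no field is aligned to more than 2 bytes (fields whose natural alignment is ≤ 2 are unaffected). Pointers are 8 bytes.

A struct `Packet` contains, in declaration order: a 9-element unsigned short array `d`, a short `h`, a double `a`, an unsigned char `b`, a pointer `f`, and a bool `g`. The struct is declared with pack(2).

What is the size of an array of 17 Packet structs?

680

d at 0 (size 18, align 2) → ends 18
h at 18 (size 2, align 2) → ends 20
a at 20 (size 8, align 2) → ends 28
b at 28 (size 1, align 1) → ends 29
pad 1 to align 2 for f
f at 30 (size 8, align 2) → ends 38
g at 38 (size 1, align 1) → ends 39
tail pad 1 to reach multiple of 2
total 40 bytes, alignment 2
array of 17: 17 × 40 = 680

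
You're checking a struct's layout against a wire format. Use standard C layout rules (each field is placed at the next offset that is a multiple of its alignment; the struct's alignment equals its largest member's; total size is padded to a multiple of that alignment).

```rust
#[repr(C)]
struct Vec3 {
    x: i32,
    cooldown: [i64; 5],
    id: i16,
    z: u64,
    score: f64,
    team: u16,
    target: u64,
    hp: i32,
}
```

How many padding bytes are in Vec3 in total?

0..4  x  (4B, 4-aligned)
4..8  -- padding (4B)
8..48  cooldown  (40B, 8-aligned)
48..50  id  (2B, 2-aligned)
50..56  -- padding (6B)
56..64  z  (8B, 8-aligned)
64..72  score  (8B, 8-aligned)
72..74  team  (2B, 2-aligned)
74..80  -- padding (6B)
80..88  target  (8B, 8-aligned)
88..92  hp  (4B, 4-aligned)
92..96  -- tail padding (4B)
sizeof = 96, alignof = 8
data bytes 76, size 96 → padding 20

20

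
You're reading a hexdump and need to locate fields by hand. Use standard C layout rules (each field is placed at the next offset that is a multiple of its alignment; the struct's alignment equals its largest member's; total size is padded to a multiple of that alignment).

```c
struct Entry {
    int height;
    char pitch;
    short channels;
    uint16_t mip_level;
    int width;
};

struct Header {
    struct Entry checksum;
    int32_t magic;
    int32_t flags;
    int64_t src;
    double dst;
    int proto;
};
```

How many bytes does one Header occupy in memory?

48 bytes

Entry: height at 0 (size 4, align 4) → ends 4; pitch at 4 (size 1, align 1) → ends 5; pad 1 to align 2 for channels; channels at 6 (size 2, align 2) → ends 8; mip_level at 8 (size 2, align 2) → ends 10; pad 2 to align 4 for width; width at 12 (size 4, align 4) → ends 16; total 16 bytes, alignment 4
checksum at 0 (size 16, align 4) → ends 16
magic at 16 (size 4, align 4) → ends 20
flags at 20 (size 4, align 4) → ends 24
src at 24 (size 8, align 8) → ends 32
dst at 32 (size 8, align 8) → ends 40
proto at 40 (size 4, align 4) → ends 44
tail pad 4 to reach multiple of 8
total 48 bytes, alignment 8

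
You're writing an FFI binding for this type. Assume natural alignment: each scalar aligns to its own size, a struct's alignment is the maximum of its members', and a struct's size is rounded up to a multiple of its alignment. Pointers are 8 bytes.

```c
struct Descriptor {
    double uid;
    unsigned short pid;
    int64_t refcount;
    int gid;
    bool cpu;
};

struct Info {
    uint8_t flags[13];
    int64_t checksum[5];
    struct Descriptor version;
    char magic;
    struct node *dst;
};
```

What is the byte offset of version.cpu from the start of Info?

Descriptor: @0: uid [8B, align 8] → 8; @8: pid [2B, align 2] → 10; +6 pad (align 8); @16: refcount [8B, align 8] → 24; @24: gid [4B, align 4] → 28; @28: cpu [1B, align 1] → 29; +3 tail pad (align 8); size 32, align 8
@0: flags [13B, align 1] → 13
+3 pad (align 8)
@16: checksum [40B, align 8] → 56
@56: version [32B, align 8] → 88
within Descriptor: cpu at 28
56 + 28 = 84

84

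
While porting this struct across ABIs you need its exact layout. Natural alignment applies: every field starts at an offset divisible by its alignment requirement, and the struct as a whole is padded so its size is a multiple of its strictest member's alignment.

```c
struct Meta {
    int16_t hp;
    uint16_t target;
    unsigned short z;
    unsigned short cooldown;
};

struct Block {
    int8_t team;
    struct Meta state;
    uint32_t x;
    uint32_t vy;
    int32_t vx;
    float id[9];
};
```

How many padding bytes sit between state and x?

2

Meta: @0: hp [2B, align 2] → 2; @2: target [2B, align 2] → 4; @4: z [2B, align 2] → 6; @6: cooldown [2B, align 2] → 8; size 8, align 2
@0: team [1B, align 1] → 1
+1 pad (align 2)
@2: state [8B, align 2] → 10
+2 pad (align 4)
@12: x [4B, align 4] → 16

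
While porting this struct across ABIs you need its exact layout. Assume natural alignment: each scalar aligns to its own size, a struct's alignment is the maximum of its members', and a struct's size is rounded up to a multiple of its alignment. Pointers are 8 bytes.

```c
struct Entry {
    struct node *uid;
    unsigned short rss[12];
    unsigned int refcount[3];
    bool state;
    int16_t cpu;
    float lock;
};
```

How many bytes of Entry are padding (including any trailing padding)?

5

0..8  uid  (8B, 8-aligned)
8..32  rss  (24B, 2-aligned)
32..44  refcount  (12B, 4-aligned)
44..45  state  (1B, 1-aligned)
45..46  -- padding (1B)
46..48  cpu  (2B, 2-aligned)
48..52  lock  (4B, 4-aligned)
52..56  -- tail padding (4B)
sizeof = 56, alignof = 8
data bytes 51, size 56 → padding 5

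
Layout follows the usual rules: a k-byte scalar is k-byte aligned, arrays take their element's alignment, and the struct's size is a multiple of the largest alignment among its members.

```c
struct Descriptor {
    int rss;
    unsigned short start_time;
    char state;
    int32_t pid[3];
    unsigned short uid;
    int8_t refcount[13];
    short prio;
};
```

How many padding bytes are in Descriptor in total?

4

0..4  rss  (4B, 4-aligned)
4..6  start_time  (2B, 2-aligned)
6..7  state  (1B, 1-aligned)
7..8  -- padding (1B)
8..20  pid  (12B, 4-aligned)
20..22  uid  (2B, 2-aligned)
22..35  refcount  (13B, 1-aligned)
35..36  -- padding (1B)
36..38  prio  (2B, 2-aligned)
38..40  -- tail padding (2B)
sizeof = 40, alignof = 4
data bytes 36, size 40 → padding 4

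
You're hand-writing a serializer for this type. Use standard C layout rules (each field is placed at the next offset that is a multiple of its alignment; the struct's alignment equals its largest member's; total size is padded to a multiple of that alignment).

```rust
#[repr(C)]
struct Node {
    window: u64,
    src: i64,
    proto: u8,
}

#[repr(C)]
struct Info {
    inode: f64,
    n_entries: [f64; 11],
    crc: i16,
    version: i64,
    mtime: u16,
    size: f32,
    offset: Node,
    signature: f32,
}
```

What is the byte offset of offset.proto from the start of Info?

Node: 0..8  window  (8B, 8-aligned); 8..16  src  (8B, 8-aligned); 16..17  proto  (1B, 1-aligned); 17..24  -- tail padding (7B); sizeof = 24, alignof = 8
0..8  inode  (8B, 8-aligned)
8..96  n_entries  (88B, 8-aligned)
96..98  crc  (2B, 2-aligned)
98..104  -- padding (6B)
104..112  version  (8B, 8-aligned)
112..114  mtime  (2B, 2-aligned)
114..116  -- padding (2B)
116..120  size  (4B, 4-aligned)
120..144  offset  (24B, 8-aligned)
within Node: proto at 16
120 + 16 = 136

136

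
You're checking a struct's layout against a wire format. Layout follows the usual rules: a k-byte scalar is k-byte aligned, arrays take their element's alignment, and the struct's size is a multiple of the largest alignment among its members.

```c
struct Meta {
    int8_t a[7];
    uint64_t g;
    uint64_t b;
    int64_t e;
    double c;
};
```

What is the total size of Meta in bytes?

40 bytes

a at 0 (size 7, align 1) → ends 7
pad 1 to align 8 for g
g at 8 (size 8, align 8) → ends 16
b at 16 (size 8, align 8) → ends 24
e at 24 (size 8, align 8) → ends 32
c at 32 (size 8, align 8) → ends 40
total 40 bytes, alignment 8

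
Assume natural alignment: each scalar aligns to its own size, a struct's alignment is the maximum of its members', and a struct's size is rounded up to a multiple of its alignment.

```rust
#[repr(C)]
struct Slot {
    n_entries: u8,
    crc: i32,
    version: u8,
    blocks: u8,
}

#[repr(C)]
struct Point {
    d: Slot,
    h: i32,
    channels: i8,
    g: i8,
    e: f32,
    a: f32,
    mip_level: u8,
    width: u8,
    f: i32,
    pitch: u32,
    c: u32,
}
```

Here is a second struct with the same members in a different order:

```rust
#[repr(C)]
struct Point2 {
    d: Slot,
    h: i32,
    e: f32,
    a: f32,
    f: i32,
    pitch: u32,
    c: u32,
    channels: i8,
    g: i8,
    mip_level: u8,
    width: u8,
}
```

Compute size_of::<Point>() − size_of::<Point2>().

Slot: n_entries at 0 (size 1, align 1) → ends 1; pad 3 to align 4 for crc; crc at 4 (size 4, align 4) → ends 8; version at 8 (size 1, align 1) → ends 9; blocks at 9 (size 1, align 1) → ends 10; tail pad 2 to reach multiple of 4; total 12 bytes, alignment 4
d at 0 (size 12, align 4) → ends 12
h at 12 (size 4, align 4) → ends 16
channels at 16 (size 1, align 1) → ends 17
g at 17 (size 1, align 1) → ends 18
pad 2 to align 4 for e
e at 20 (size 4, align 4) → ends 24
a at 24 (size 4, align 4) → ends 28
mip_level at 28 (size 1, align 1) → ends 29
width at 29 (size 1, align 1) → ends 30
pad 2 to align 4 for f
f at 32 (size 4, align 4) → ends 36
pitch at 36 (size 4, align 4) → ends 40
c at 40 (size 4, align 4) → ends 44
total 44 bytes, alignment 4
— Point2 —
d at 0 (size 12, align 4) → ends 12
h at 12 (size 4, align 4) → ends 16
e at 16 (size 4, align 4) → ends 20
a at 20 (size 4, align 4) → ends 24
f at 24 (size 4, align 4) → ends 28
pitch at 28 (size 4, align 4) → ends 32
c at 32 (size 4, align 4) → ends 36
channels at 36 (size 1, align 1) → ends 37
g at 37 (size 1, align 1) → ends 38
mip_level at 38 (size 1, align 1) → ends 39
width at 39 (size 1, align 1) → ends 40
total 40 bytes, alignment 4
44 − 40 = 4

4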